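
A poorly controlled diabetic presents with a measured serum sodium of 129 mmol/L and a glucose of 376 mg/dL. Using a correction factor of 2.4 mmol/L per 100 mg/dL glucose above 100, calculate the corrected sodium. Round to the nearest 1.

Corrected Na = measured Na + 2.4 · (glucose − 100)/100
= 129 + 2.4 · (376 − 100)/100
= 129 + 6.6
= 135.6 mmol/L

136 mmol/L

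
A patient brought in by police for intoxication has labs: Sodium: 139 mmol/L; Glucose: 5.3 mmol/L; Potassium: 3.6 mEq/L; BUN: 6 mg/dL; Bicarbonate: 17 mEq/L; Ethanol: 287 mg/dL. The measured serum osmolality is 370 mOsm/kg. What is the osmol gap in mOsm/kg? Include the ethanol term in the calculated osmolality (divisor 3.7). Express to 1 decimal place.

Calculated osmolality = 2·Na + glucose + BUN/2.8 + ethanol/3.7
= 2·139 + 5.3 + 6/2.8 + 287/3.7
= 278 + 5.30 + 2.14 + 77.57
= 363.01 mOsm/kg ≈ 363.0 mOsm/kg
Osmolar gap = measured − calculated = 370 − 363.0 = 7.0 mOsm/kg

7.0 mOsm/kg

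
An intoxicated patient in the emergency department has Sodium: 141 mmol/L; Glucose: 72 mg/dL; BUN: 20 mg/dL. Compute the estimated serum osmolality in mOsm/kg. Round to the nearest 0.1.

293.1 mOsm/kg

Calculated osmolality = 2·Na + glucose/18 + BUN/2.8
= 2·141 + 72/18 + 20/2.8
= 282 + 4 + 7.14
= 293.14 mOsm/kg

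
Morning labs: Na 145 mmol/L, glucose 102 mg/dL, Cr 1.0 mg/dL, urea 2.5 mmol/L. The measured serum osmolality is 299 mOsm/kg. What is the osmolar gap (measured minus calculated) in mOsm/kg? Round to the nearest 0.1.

Calculated osmolality = 2·Na + glucose/18 + urea
= 2·145 + 102/18 + 2.5
= 290 + 5.67 + 2.50
= 298.17 mOsm/kg ≈ 298.2 mOsm/kg
Osmolar gap = measured − calculated = 299 − 298.2 = 0.8 mOsm/kg

0.8 mOsm/kg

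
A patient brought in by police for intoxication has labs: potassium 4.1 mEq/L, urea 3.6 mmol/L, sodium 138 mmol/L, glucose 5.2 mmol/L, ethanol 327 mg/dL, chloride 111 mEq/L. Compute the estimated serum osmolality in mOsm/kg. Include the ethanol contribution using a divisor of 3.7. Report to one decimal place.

Calculated osmolality = 2·Na + glucose + urea + ethanol/3.7
= 2·138 + 5.2 + 3.6 + 327/3.7
= 276 + 5.20 + 3.60 + 88.38
= 373.18 mOsm/kg

373.2 mOsm/kg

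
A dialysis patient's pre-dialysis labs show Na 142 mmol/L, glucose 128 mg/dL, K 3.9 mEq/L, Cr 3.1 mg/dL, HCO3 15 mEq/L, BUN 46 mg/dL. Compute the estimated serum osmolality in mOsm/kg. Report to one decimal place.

307.5 mOsm/kg

Calculated osmolality = 2·Na + glucose/18 + BUN/2.8
= 2·142 + 128/18 + 46/2.8
= 284 + 7.11 + 16.43
= 307.54 mOsm/kg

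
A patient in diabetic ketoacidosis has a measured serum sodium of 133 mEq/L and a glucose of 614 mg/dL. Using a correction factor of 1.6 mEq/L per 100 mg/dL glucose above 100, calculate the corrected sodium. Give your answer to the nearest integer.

141 mEq/L

Corrected Na = measured Na + 1.6 · (glucose − 100)/100
= 133 + 1.6 · (614 − 100)/100
= 133 + 8.2
= 141.2 mEq/L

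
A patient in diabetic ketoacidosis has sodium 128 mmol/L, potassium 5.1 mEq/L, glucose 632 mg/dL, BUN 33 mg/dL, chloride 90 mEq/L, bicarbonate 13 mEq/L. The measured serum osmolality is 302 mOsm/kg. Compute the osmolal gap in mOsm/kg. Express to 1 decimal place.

Calculated osmolality = 2·Na + glucose/18 + BUN/2.8
= 2·128 + 632/18 + 33/2.8
= 256 + 35.11 + 11.79
= 302.9 mOsm/kg ≈ 302.9 mOsm/kg
Osmolar gap = measured − calculated = 302 − 302.9 = -0.9 mOsm/kg

-0.9 mOsm/kg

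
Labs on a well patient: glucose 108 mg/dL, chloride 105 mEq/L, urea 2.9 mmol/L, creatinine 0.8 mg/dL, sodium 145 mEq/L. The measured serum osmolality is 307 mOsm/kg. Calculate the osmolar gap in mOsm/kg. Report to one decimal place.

Calculated osmolality = 2·Na + glucose/18 + urea
= 2·145 + 108/18 + 2.9
= 290 + 6 + 2.90
= 298.9 mOsm/kg ≈ 298.9 mOsm/kg
Osmolar gap = measured − calculated = 307 − 298.9 = 8.1 mOsm/kg

8.1 mOsm/kg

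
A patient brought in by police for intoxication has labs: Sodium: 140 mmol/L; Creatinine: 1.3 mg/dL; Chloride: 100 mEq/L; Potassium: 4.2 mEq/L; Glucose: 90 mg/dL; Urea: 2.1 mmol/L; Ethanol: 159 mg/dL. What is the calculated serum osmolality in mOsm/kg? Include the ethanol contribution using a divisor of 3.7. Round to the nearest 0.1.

Calculated osmolality = 2·Na + glucose/18 + urea + ethanol/3.7
= 2·140 + 90/18 + 2.1 + 159/3.7
= 280 + 5 + 2.10 + 42.97
= 330.07 mOsm/kg

330.1 mOsm/kg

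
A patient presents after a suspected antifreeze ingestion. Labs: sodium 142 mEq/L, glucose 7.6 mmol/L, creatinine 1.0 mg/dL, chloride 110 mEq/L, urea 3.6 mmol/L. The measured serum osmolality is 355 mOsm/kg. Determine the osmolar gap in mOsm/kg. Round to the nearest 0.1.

Calculated osmolality = 2·Na + glucose + urea
= 2·142 + 7.6 + 3.6
= 284 + 7.60 + 3.60
= 295.2 mOsm/kg ≈ 295.2 mOsm/kg
Osmolar gap = measured − calculated = 355 − 295.2 = 59.8 mOsm/kg

59.8 mOsm/kg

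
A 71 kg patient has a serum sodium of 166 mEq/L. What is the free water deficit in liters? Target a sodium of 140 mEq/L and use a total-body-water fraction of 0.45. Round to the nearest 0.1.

TBW = 0.45 · 71 = 31.95 L
Free water deficit = TBW · (Na/140 − 1)
= 31.95 · (166/140 − 1)
= 31.95 · 0.1857
= 5.93 L

5.9 L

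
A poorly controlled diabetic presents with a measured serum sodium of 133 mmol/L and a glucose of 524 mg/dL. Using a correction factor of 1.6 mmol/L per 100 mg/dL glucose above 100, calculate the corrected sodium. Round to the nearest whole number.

Corrected Na = measured Na + 1.6 · (glucose − 100)/100
= 133 + 1.6 · (524 − 100)/100
= 133 + 6.8
= 139.8 mmol/L

140 mmol/L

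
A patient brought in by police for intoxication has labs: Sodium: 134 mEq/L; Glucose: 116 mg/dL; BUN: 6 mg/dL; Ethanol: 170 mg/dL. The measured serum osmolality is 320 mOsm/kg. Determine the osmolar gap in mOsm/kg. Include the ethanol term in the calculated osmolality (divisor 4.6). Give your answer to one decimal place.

6.5 mOsm/kg

Calculated osmolality = 2·Na + glucose/18 + BUN/2.8 + ethanol/4.6
= 2·134 + 116/18 + 6/2.8 + 170/4.6
= 268 + 6.44 + 2.14 + 36.96
= 313.54 mOsm/kg ≈ 313.5 mOsm/kg
Osmolar gap = measured − calculated = 320 − 313.5 = 6.5 mOsm/kg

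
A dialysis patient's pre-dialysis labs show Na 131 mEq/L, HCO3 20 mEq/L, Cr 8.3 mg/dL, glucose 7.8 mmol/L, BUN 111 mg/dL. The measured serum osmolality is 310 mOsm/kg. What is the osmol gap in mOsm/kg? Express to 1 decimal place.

0.6 mOsm/kg

Calculated osmolality = 2·Na + glucose + BUN/2.8
= 2·131 + 7.8 + 111/2.8
= 262 + 7.80 + 39.64
= 309.44 mOsm/kg ≈ 309.4 mOsm/kg
Osmolar gap = measured − calculated = 310 − 309.4 = 0.6 mOsm/kg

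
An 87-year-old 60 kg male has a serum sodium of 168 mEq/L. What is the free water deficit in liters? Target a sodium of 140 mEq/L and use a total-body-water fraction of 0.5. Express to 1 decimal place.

6.0 L

TBW = 0.5 · 60 = 30 L
Free water deficit = TBW · (Na/140 − 1)
= 30 · (168/140 − 1)
= 30 · 0.2
= 6 L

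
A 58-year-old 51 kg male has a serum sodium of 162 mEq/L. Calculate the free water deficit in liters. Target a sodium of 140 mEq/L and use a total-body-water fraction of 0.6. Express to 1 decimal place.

TBW = 0.6 · 51 = 30.6 L
Free water deficit = TBW · (Na/140 − 1)
= 30.6 · (162/140 − 1)
= 30.6 · 0.1571
= 4.81 L

4.8 L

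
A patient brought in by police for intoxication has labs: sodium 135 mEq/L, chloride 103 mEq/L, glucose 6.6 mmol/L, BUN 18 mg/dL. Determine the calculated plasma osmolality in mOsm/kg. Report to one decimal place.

283.0 mOsm/kg

Calculated osmolality = 2·Na + glucose + BUN/2.8
= 2·135 + 6.6 + 18/2.8
= 270 + 6.60 + 6.43
= 283.03 mOsm/kg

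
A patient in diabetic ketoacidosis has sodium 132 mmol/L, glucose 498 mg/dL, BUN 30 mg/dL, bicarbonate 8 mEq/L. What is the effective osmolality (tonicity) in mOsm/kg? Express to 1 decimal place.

Effective osmolality excludes urea (freely permeant across cell membranes):
2·Na + glucose/18
= 2·132 + 498/18
= 264 + 27.67
= 291.67 mOsm/kg

291.7 mOsm/kg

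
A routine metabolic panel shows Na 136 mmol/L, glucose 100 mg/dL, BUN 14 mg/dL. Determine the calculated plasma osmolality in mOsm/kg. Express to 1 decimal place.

Calculated osmolality = 2·Na + glucose/18 + BUN/2.8
= 2·136 + 100/18 + 14/2.8
= 272 + 5.56 + 5
= 282.56 mOsm/kg

282.6 mOsm/kg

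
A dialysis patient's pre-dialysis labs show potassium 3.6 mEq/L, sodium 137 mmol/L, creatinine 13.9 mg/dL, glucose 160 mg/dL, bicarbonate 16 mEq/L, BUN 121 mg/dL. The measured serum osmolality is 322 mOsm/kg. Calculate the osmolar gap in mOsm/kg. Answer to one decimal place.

-4.1 mOsm/kg

Calculated osmolality = 2·Na + glucose/18 + BUN/2.8
= 2·137 + 160/18 + 121/2.8
= 274 + 8.89 + 43.21
= 326.1 mOsm/kg ≈ 326.1 mOsm/kg
Osmolar gap = measured − calculated = 322 − 326.1 = -4.1 mOsm/kg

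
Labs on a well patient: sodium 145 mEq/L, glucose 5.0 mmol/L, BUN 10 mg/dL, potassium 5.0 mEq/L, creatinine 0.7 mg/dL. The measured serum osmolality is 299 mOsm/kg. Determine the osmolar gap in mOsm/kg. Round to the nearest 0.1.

Calculated osmolality = 2·Na + glucose + BUN/2.8
= 2·145 + 5 + 10/2.8
= 290 + 5 + 3.57
= 298.57 mOsm/kg ≈ 298.6 mOsm/kg
Osmolar gap = measured − calculated = 299 − 298.6 = 0.4 mOsm/kg

0.4 mOsm/kg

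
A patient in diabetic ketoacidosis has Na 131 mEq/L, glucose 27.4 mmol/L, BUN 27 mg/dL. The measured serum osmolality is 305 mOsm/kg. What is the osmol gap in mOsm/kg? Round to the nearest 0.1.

Calculated osmolality = 2·Na + glucose + BUN/2.8
= 2·131 + 27.4 + 27/2.8
= 262 + 27.40 + 9.64
= 299.04 mOsm/kg ≈ 299.0 mOsm/kg
Osmolar gap = measured − calculated = 305 − 299.0 = 6.0 mOsm/kg

6.0 mOsm/kg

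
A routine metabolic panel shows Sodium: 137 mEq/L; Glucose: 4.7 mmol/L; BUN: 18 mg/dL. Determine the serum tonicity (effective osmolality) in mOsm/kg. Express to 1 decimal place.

Effective osmolality excludes urea (freely permeant across cell membranes):
2·Na + glucose
= 2·137 + 4.7
= 274 + 4.7
= 278.7 mOsm/kg

278.7 mOsm/kg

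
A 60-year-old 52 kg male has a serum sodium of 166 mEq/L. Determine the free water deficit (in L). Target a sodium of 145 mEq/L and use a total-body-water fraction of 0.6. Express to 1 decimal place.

4.5 L

TBW = 0.6 · 52 = 31.2 L
Free water deficit = TBW · (Na/145 − 1)
= 31.2 · (166/145 − 1)
= 31.2 · 0.1448
= 4.52 L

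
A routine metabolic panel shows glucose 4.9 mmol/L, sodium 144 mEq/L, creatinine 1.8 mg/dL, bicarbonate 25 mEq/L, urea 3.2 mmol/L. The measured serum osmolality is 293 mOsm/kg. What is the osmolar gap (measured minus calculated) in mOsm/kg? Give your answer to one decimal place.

Calculated osmolality = 2·Na + glucose + urea
= 2·144 + 4.9 + 3.2
= 288 + 4.90 + 3.20
= 296.1 mOsm/kg ≈ 296.1 mOsm/kg
Osmolar gap = measured − calculated = 293 − 296.1 = -3.1 mOsm/kg

-3.1 mOsm/kg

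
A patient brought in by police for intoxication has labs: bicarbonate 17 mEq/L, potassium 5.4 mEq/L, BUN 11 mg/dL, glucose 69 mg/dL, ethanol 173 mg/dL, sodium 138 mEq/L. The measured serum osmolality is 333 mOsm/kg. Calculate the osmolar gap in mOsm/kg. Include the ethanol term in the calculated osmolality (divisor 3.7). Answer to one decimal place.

Calculated osmolality = 2·Na + glucose/18 + BUN/2.8 + ethanol/3.7
= 2·138 + 69/18 + 11/2.8 + 173/3.7
= 276 + 3.83 + 3.93 + 46.76
= 330.52 mOsm/kg ≈ 330.5 mOsm/kg
Osmolar gap = measured − calculated = 333 − 330.5 = 2.5 mOsm/kg

2.5 mOsm/kg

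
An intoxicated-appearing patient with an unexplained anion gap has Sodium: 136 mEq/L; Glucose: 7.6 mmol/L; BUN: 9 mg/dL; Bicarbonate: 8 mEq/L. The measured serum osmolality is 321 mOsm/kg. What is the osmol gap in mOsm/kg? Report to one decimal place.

Calculated osmolality = 2·Na + glucose + BUN/2.8
= 2·136 + 7.6 + 9/2.8
= 272 + 7.60 + 3.21
= 282.81 mOsm/kg ≈ 282.8 mOsm/kg
Osmolar gap = measured − calculated = 321 − 282.8 = 38.2 mOsm/kg

38.2 mOsm/kg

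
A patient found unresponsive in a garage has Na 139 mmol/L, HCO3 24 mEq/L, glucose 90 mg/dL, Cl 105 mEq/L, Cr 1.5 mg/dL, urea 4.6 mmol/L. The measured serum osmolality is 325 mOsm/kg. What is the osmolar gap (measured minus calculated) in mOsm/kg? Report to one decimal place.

37.4 mOsm/kg

Calculated osmolality = 2·Na + glucose/18 + urea
= 2·139 + 90/18 + 4.6
= 278 + 5 + 4.60
= 287.6 mOsm/kg ≈ 287.6 mOsm/kg
Osmolar gap = measured − calculated = 325 − 287.6 = 37.4 mOsm/kg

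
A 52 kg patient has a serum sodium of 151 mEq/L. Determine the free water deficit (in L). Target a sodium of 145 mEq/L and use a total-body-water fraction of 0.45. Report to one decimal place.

1.0 L

TBW = 0.45 · 52 = 23.4 L
Free water deficit = TBW · (Na/145 − 1)
= 23.4 · (151/145 − 1)
= 23.4 · 0.0414
= 0.97 L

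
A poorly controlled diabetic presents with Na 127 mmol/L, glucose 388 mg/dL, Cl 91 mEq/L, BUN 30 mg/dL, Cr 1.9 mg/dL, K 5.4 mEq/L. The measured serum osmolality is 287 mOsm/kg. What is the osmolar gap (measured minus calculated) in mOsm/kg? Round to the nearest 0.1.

Calculated osmolality = 2·Na + glucose/18 + BUN/2.8
= 2·127 + 388/18 + 30/2.8
= 254 + 21.56 + 10.71
= 286.27 mOsm/kg ≈ 286.3 mOsm/kg
Osmolar gap = measured − calculated = 287 − 286.3 = 0.7 mOsm/kg

0.7 mOsm/kg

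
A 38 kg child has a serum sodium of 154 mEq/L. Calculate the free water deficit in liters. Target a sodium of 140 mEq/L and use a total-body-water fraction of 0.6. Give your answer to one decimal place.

TBW = 0.6 · 38 = 22.8 L
Free water deficit = TBW · (Na/140 − 1)
= 22.8 · (154/140 − 1)
= 22.8 · 0.1
= 2.28 L

2.3 L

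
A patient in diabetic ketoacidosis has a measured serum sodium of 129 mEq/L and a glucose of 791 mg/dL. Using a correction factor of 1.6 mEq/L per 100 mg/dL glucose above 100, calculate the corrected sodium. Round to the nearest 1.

140 mEq/L

Corrected Na = measured Na + 1.6 · (glucose − 100)/100
= 129 + 1.6 · (791 − 100)/100
= 129 + 11.1
= 140.1 mEq/L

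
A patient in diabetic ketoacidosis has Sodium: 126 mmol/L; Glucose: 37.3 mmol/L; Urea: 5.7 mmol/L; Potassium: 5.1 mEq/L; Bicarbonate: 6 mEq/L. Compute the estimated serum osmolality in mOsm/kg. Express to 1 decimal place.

295.0 mOsm/kg

Calculated osmolality = 2·Na + glucose + urea
= 2·126 + 37.3 + 5.7
= 252 + 37.30 + 5.70
= 295 mOsm/kg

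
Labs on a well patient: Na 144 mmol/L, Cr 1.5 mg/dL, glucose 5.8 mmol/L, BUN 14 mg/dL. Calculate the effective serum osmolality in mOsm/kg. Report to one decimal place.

Effective osmolality excludes urea (freely permeant across cell membranes):
2·Na + glucose
= 2·144 + 5.8
= 288 + 5.8
= 293.8 mOsm/kg

293.8 mOsm/kg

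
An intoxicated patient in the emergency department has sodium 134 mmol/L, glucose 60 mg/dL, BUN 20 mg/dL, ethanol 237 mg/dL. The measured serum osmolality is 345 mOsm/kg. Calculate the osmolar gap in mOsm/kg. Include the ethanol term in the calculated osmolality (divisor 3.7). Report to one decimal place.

Calculated osmolality = 2·Na + glucose/18 + BUN/2.8 + ethanol/3.7
= 2·134 + 60/18 + 20/2.8 + 237/3.7
= 268 + 3.33 + 7.14 + 64.05
= 342.52 mOsm/kg ≈ 342.5 mOsm/kg
Osmolar gap = measured − calculated = 345 − 342.5 = 2.5 mOsm/kg

2.5 mOsm/kg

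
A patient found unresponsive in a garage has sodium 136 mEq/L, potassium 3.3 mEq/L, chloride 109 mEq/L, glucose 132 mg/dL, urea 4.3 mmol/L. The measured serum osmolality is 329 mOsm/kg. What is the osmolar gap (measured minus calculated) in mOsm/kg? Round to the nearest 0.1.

45.4 mOsm/kg

Calculated osmolality = 2·Na + glucose/18 + urea
= 2·136 + 132/18 + 4.3
= 272 + 7.33 + 4.30
= 283.63 mOsm/kg ≈ 283.6 mOsm/kg
Osmolar gap = measured − calculated = 329 − 283.6 = 45.4 mOsm/kg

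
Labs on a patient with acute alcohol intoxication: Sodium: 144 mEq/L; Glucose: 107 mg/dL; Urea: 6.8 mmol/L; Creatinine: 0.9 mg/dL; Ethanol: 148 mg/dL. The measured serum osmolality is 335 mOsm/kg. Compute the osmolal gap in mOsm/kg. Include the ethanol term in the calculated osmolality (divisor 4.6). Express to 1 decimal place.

Calculated osmolality = 2·Na + glucose/18 + urea + ethanol/4.6
= 2·144 + 107/18 + 6.8 + 148/4.6
= 288 + 5.94 + 6.80 + 32.17
= 332.91 mOsm/kg ≈ 332.9 mOsm/kg
Osmolar gap = measured − calculated = 335 − 332.9 = 2.1 mOsm/kg

2.1 mOsm/kg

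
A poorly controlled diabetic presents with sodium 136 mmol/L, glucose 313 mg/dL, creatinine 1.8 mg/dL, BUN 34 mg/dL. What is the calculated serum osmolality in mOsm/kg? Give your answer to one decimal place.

301.5 mOsm/kg

Calculated osmolality = 2·Na + glucose/18 + BUN/2.8
= 2·136 + 313/18 + 34/2.8
= 272 + 17.39 + 12.14
= 301.53 mOsm/kg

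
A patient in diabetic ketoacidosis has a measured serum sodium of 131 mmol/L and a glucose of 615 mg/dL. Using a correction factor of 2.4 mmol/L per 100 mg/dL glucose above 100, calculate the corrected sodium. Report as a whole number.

Corrected Na = measured Na + 2.4 · (glucose − 100)/100
= 131 + 2.4 · (615 − 100)/100
= 131 + 12.4
= 143.4 mmol/L

143 mmol/L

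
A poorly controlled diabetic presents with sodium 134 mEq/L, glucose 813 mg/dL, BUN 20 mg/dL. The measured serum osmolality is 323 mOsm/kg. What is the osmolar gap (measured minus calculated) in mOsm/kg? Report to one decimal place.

Calculated osmolality = 2·Na + glucose/18 + BUN/2.8
= 2·134 + 813/18 + 20/2.8
= 268 + 45.17 + 7.14
= 320.31 mOsm/kg ≈ 320.3 mOsm/kg
Osmolar gap = measured − calculated = 323 − 320.3 = 2.7 mOsm/kg

2.7 mOsm/kg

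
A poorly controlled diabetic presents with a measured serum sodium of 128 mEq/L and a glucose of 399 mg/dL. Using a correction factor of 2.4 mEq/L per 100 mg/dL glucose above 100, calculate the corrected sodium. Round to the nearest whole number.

Corrected Na = measured Na + 2.4 · (glucose − 100)/100
= 128 + 2.4 · (399 − 100)/100
= 128 + 7.2
= 135.2 mEq/L

135 mEq/L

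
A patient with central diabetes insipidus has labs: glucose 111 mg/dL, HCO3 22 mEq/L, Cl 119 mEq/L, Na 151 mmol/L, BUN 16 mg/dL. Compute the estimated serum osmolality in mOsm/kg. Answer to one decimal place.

Calculated osmolality = 2·Na + glucose/18 + BUN/2.8
= 2·151 + 111/18 + 16/2.8
= 302 + 6.17 + 5.71
= 313.88 mOsm/kg

313.9 mOsm/kg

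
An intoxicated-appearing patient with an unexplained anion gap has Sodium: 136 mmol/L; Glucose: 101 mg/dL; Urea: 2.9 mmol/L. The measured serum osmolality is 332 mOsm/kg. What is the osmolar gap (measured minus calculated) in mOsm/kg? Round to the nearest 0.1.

Calculated osmolality = 2·Na + glucose/18 + urea
= 2·136 + 101/18 + 2.9
= 272 + 5.61 + 2.90
= 280.51 mOsm/kg ≈ 280.5 mOsm/kg
Osmolar gap = measured − calculated = 332 − 280.5 = 51.5 mOsm/kg

51.5 mOsm/kg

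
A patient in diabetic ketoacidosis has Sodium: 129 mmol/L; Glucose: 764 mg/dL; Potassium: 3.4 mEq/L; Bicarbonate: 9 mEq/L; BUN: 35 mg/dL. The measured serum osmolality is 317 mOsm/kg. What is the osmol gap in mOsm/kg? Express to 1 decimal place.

4.1 mOsm/kg

Calculated osmolality = 2·Na + glucose/18 + BUN/2.8
= 2·129 + 764/18 + 35/2.8
= 258 + 42.44 + 12.50
= 312.94 mOsm/kg ≈ 312.9 mOsm/kg
Osmolar gap = measured − calculated = 317 − 312.9 = 4.1 mOsm/kg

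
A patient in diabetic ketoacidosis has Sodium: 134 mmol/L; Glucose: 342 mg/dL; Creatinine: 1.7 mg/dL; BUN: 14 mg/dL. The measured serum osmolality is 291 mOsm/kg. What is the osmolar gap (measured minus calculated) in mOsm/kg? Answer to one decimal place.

-1.0 mOsm/kg

Calculated osmolality = 2·Na + glucose/18 + BUN/2.8
= 2·134 + 342/18 + 14/2.8
= 268 + 19 + 5
= 292 mOsm/kg ≈ 292.0 mOsm/kg
Osmolar gap = measured − calculated = 291 − 292.0 = -1.0 mOsm/kg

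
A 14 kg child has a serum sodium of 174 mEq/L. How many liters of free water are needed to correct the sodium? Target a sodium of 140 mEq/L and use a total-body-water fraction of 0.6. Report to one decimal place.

2.0 L

TBW = 0.6 · 14 = 8.4 L
Free water deficit = TBW · (Na/140 − 1)
= 8.4 · (174/140 − 1)
= 8.4 · 0.2429
= 2.04 L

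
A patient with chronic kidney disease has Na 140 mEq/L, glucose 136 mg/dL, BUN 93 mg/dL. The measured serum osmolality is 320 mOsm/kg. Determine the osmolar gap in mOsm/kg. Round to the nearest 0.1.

Calculated osmolality = 2·Na + glucose/18 + BUN/2.8
= 2·140 + 136/18 + 93/2.8
= 280 + 7.56 + 33.21
= 320.77 mOsm/kg ≈ 320.8 mOsm/kg
Osmolar gap = measured − calculated = 320 − 320.8 = -0.8 mOsm/kg

-0.8 mOsm/kg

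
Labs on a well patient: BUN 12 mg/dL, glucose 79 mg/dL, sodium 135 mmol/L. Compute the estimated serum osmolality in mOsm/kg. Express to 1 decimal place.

Calculated osmolality = 2·Na + glucose/18 + BUN/2.8
= 2·135 + 79/18 + 12/2.8
= 270 + 4.39 + 4.29
= 278.68 mOsm/kg

278.7 mOsm/kg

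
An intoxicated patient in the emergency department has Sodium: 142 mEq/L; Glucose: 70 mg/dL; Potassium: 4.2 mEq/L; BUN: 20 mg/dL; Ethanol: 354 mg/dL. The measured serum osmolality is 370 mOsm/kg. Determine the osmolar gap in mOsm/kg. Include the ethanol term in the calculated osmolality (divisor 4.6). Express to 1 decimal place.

-2.0 mOsm/kg

Calculated osmolality = 2·Na + glucose/18 + BUN/2.8 + ethanol/4.6
= 2·142 + 70/18 + 20/2.8 + 354/4.6
= 284 + 3.89 + 7.14 + 76.96
= 371.99 mOsm/kg ≈ 372.0 mOsm/kg
Osmolar gap = measured − calculated = 370 − 372.0 = -2.0 mOsm/kg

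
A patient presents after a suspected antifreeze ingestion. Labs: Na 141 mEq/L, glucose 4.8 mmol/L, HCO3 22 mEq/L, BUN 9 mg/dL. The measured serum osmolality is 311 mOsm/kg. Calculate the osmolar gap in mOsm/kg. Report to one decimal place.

Calculated osmolality = 2·Na + glucose + BUN/2.8
= 2·141 + 4.8 + 9/2.8
= 282 + 4.80 + 3.21
= 290.01 mOsm/kg ≈ 290.0 mOsm/kg
Osmolar gap = measured − calculated = 311 − 290.0 = 21.0 mOsm/kg

21.0 mOsm/kg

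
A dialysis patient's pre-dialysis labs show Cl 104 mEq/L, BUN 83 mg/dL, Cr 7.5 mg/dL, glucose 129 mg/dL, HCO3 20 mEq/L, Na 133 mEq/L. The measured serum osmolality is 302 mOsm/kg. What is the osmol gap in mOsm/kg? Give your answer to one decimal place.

-0.8 mOsm/kg

Calculated osmolality = 2·Na + glucose/18 + BUN/2.8
= 2·133 + 129/18 + 83/2.8
= 266 + 7.17 + 29.64
= 302.81 mOsm/kg ≈ 302.8 mOsm/kg
Osmolar gap = measured − calculated = 302 − 302.8 = -0.8 mOsm/kg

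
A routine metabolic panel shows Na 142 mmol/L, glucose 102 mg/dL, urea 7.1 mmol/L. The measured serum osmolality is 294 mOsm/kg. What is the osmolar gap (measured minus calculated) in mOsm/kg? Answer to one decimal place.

Calculated osmolality = 2·Na + glucose/18 + urea
= 2·142 + 102/18 + 7.1
= 284 + 5.67 + 7.10
= 296.77 mOsm/kg ≈ 296.8 mOsm/kg
Osmolar gap = measured − calculated = 294 − 296.8 = -2.8 mOsm/kg

-2.8 mOsm/kg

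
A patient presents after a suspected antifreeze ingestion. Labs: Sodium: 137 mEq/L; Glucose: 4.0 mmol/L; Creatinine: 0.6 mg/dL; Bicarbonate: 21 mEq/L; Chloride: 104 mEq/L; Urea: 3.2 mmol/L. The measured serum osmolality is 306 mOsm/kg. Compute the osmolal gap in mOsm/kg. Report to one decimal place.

Calculated osmolality = 2·Na + glucose + urea
= 2·137 + 4 + 3.2
= 274 + 4 + 3.20
= 281.2 mOsm/kg ≈ 281.2 mOsm/kg
Osmolar gap = measured − calculated = 306 − 281.2 = 24.8 mOsm/kg

24.8 mOsm/kg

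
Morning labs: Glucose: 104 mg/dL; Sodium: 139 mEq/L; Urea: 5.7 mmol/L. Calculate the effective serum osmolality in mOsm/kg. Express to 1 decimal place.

283.8 mOsm/kg

Effective osmolality excludes urea (freely permeant across cell membranes):
2·Na + glucose/18
= 2·139 + 104/18
= 278 + 5.78
= 283.78 mOsm/kg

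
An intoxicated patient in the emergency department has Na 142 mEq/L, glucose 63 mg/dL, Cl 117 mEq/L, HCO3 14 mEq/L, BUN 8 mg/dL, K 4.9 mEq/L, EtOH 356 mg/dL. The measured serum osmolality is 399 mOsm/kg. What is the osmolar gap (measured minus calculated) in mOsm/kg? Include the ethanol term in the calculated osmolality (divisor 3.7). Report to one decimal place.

Calculated osmolality = 2·Na + glucose/18 + BUN/2.8 + ethanol/3.7
= 2·142 + 63/18 + 8/2.8 + 356/3.7
= 284 + 3.50 + 2.86 + 96.22
= 386.58 mOsm/kg ≈ 386.6 mOsm/kg
Osmolar gap = measured − calculated = 399 − 386.6 = 12.4 mOsm/kg

12.4 mOsm/kg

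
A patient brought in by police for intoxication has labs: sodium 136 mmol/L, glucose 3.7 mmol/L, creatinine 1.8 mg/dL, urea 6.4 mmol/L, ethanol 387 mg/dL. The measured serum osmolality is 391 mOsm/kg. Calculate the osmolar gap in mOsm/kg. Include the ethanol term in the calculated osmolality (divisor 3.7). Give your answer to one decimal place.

Calculated osmolality = 2·Na + glucose + urea + ethanol/3.7
= 2·136 + 3.7 + 6.4 + 387/3.7
= 272 + 3.70 + 6.40 + 104.59
= 386.69 mOsm/kg ≈ 386.7 mOsm/kg
Osmolar gap = measured − calculated = 391 − 386.7 = 4.3 mOsm/kg

4.3 mOsm/kg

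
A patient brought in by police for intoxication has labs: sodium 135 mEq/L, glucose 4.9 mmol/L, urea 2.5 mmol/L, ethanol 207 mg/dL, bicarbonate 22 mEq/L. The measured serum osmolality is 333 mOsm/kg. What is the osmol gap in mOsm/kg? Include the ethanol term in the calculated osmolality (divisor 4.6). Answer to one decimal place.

10.6 mOsm/kg

Calculated osmolality = 2·Na + glucose + urea + ethanol/4.6
= 2·135 + 4.9 + 2.5 + 207/4.6
= 270 + 4.90 + 2.50 + 45
= 322.4 mOsm/kg ≈ 322.4 mOsm/kg
Osmolar gap = measured − calculated = 333 − 322.4 = 10.6 mOsm/kg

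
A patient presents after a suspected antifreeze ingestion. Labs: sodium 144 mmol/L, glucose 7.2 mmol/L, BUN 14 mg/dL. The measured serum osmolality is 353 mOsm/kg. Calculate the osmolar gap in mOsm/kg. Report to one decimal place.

52.8 mOsm/kg

Calculated osmolality = 2·Na + glucose + BUN/2.8
= 2·144 + 7.2 + 14/2.8
= 288 + 7.20 + 5
= 300.2 mOsm/kg ≈ 300.2 mOsm/kg
Osmolar gap = measured − calculated = 353 − 300.2 = 52.8 mOsm/kg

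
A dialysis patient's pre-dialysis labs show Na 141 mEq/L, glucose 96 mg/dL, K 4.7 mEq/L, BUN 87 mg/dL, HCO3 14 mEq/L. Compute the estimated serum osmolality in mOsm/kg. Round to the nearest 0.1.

Calculated osmolality = 2·Na + glucose/18 + BUN/2.8
= 2·141 + 96/18 + 87/2.8
= 282 + 5.33 + 31.07
= 318.4 mOsm/kg

318.4 mOsm/kg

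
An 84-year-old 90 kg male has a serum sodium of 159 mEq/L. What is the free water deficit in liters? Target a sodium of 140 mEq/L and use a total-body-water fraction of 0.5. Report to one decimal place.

6.1 L

TBW = 0.5 · 90 = 45 L
Free water deficit = TBW · (Na/140 − 1)
= 45 · (159/140 − 1)
= 45 · 0.1357
= 6.11 L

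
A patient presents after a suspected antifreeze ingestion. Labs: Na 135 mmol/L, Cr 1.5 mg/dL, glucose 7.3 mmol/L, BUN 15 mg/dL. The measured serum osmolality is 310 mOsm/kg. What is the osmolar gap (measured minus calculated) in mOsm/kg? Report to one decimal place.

27.3 mOsm/kg

Calculated osmolality = 2·Na + glucose + BUN/2.8
= 2·135 + 7.3 + 15/2.8
= 270 + 7.30 + 5.36
= 282.66 mOsm/kg ≈ 282.7 mOsm/kg
Osmolar gap = measured − calculated = 310 − 282.7 = 27.3 mOsm/kg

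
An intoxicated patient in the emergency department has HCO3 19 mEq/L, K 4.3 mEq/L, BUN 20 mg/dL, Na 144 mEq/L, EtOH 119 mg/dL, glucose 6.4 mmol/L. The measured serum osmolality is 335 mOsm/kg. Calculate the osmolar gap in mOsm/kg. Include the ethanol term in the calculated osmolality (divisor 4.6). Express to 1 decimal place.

Calculated osmolality = 2·Na + glucose + BUN/2.8 + ethanol/4.6
= 2·144 + 6.4 + 20/2.8 + 119/4.6
= 288 + 6.40 + 7.14 + 25.87
= 327.41 mOsm/kg ≈ 327.4 mOsm/kg
Osmolar gap = measured − calculated = 335 − 327.4 = 7.6 mOsm/kg

7.6 mOsm/kg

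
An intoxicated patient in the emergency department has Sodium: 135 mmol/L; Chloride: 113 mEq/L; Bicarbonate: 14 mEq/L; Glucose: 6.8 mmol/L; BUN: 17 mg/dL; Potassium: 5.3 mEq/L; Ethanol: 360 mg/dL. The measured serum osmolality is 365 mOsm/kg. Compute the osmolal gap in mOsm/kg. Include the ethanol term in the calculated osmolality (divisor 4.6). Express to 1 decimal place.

Calculated osmolality = 2·Na + glucose + BUN/2.8 + ethanol/4.6
= 2·135 + 6.8 + 17/2.8 + 360/4.6
= 270 + 6.80 + 6.07 + 78.26
= 361.13 mOsm/kg ≈ 361.1 mOsm/kg
Osmolar gap = measured − calculated = 365 − 361.1 = 3.9 mOsm/kg

3.9 mOsm/kg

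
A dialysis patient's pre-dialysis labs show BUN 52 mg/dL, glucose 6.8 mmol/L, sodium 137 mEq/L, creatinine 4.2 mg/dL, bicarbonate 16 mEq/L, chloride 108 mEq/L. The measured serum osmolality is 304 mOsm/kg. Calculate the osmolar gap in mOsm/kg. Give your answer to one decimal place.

Calculated osmolality = 2·Na + glucose + BUN/2.8
= 2·137 + 6.8 + 52/2.8
= 274 + 6.80 + 18.57
= 299.37 mOsm/kg ≈ 299.4 mOsm/kg
Osmolar gap = measured − calculated = 304 − 299.4 = 4.6 mOsm/kg

4.6 mOsm/kg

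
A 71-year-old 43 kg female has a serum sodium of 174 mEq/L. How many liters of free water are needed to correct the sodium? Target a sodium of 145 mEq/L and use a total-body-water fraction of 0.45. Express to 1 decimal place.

3.9 L

TBW = 0.45 · 43 = 19.35 L
Free water deficit = TBW · (Na/145 − 1)
= 19.35 · (174/145 − 1)
= 19.35 · 0.2
= 3.87 L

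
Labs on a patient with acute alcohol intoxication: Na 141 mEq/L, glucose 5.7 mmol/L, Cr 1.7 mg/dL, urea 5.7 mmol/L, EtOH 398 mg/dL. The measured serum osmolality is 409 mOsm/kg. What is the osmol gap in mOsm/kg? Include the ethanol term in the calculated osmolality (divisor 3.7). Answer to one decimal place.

Calculated osmolality = 2·Na + glucose + urea + ethanol/3.7
= 2·141 + 5.7 + 5.7 + 398/3.7
= 282 + 5.70 + 5.70 + 107.57
= 400.97 mOsm/kg ≈ 401.0 mOsm/kg
Osmolar gap = measured − calculated = 409 − 401.0 = 8.0 mOsm/kg

8.0 mOsm/kg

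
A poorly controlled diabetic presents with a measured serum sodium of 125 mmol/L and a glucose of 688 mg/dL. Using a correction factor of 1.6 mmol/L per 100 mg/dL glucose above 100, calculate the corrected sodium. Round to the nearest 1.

134 mmol/L

Corrected Na = measured Na + 1.6 · (glucose − 100)/100
= 125 + 1.6 · (688 − 100)/100
= 125 + 9.4
= 134.4 mmol/L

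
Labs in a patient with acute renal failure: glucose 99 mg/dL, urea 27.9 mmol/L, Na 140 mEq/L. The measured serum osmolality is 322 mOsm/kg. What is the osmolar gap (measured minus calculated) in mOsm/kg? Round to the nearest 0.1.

Calculated osmolality = 2·Na + glucose/18 + urea
= 2·140 + 99/18 + 27.9
= 280 + 5.50 + 27.90
= 313.4 mOsm/kg ≈ 313.4 mOsm/kg
Osmolar gap = measured − calculated = 322 − 313.4 = 8.6 mOsm/kg

8.6 mOsm/kg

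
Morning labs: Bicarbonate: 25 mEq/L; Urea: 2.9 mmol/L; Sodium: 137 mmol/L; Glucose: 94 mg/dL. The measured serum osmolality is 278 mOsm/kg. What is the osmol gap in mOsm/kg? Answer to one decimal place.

Calculated osmolality = 2·Na + glucose/18 + urea
= 2·137 + 94/18 + 2.9
= 274 + 5.22 + 2.90
= 282.12 mOsm/kg ≈ 282.1 mOsm/kg
Osmolar gap = measured − calculated = 278 − 282.1 = -4.1 mOsm/kg

-4.1 mOsm/kg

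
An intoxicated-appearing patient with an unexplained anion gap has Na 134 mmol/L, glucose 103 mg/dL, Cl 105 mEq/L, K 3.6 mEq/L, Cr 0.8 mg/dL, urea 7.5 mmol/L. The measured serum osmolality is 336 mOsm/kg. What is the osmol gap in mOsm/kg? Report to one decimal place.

54.8 mOsm/kg

Calculated osmolality = 2·Na + glucose/18 + urea
= 2·134 + 103/18 + 7.5
= 268 + 5.72 + 7.50
= 281.22 mOsm/kg ≈ 281.2 mOsm/kg
Osmolar gap = measured − calculated = 336 − 281.2 = 54.8 mOsm/kg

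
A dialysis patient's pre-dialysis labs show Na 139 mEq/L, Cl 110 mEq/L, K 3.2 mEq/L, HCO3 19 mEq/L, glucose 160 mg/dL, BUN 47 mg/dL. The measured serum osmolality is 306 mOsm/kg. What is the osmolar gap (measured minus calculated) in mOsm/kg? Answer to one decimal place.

2.3 mOsm/kg

Calculated osmolality = 2·Na + glucose/18 + BUN/2.8
= 2·139 + 160/18 + 47/2.8
= 278 + 8.89 + 16.79
= 303.68 mOsm/kg ≈ 303.7 mOsm/kg
Osmolar gap = measured − calculated = 306 − 303.7 = 2.3 mOsm/kg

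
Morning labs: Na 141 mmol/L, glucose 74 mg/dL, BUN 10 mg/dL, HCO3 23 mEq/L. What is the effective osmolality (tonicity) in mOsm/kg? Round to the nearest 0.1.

Effective osmolality excludes urea (freely permeant across cell membranes):
2·Na + glucose/18
= 2·141 + 74/18
= 282 + 4.11
= 286.11 mOsm/kg

286.1 mOsm/kg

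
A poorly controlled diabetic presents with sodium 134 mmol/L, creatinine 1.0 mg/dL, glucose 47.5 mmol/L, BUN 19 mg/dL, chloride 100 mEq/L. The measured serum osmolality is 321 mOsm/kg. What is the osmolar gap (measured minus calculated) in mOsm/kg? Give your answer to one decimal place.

Calculated osmolality = 2·Na + glucose + BUN/2.8
= 2·134 + 47.5 + 19/2.8
= 268 + 47.50 + 6.79
= 322.29 mOsm/kg ≈ 322.3 mOsm/kg
Osmolar gap = measured − calculated = 321 − 322.3 = -1.3 mOsm/kg

-1.3 mOsm/kg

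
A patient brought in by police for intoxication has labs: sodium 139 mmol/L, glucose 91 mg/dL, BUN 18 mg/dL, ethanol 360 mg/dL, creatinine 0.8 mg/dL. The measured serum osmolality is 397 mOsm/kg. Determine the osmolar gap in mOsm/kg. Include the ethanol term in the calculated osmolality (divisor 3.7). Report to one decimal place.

10.2 mOsm/kg

Calculated osmolality = 2·Na + glucose/18 + BUN/2.8 + ethanol/3.7
= 2·139 + 91/18 + 18/2.8 + 360/3.7
= 278 + 5.06 + 6.43 + 97.30
= 386.79 mOsm/kg ≈ 386.8 mOsm/kg
Osmolar gap = measured − calculated = 397 − 386.8 = 10.2 mOsm/kg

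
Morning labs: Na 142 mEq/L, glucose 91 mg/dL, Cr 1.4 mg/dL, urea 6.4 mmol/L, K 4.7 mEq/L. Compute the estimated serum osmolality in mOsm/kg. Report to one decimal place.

Calculated osmolality = 2·Na + glucose/18 + urea
= 2·142 + 91/18 + 6.4
= 284 + 5.06 + 6.40
= 295.46 mOsm/kg

295.5 mOsm/kg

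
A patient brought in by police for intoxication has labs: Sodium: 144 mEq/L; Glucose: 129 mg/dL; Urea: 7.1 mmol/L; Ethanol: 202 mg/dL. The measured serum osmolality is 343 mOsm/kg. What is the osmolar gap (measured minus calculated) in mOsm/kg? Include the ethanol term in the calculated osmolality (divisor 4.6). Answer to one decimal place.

Calculated osmolality = 2·Na + glucose/18 + urea + ethanol/4.6
= 2·144 + 129/18 + 7.1 + 202/4.6
= 288 + 7.17 + 7.10 + 43.91
= 346.18 mOsm/kg ≈ 346.2 mOsm/kg
Osmolar gap = measured − calculated = 343 − 346.2 = -3.2 mOsm/kg

-3.2 mOsm/kg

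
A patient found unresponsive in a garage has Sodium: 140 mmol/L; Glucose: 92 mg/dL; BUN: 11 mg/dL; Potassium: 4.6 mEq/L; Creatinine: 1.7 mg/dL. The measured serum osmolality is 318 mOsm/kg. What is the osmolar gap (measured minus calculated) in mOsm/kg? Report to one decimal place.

29.0 mOsm/kg

Calculated osmolality = 2·Na + glucose/18 + BUN/2.8
= 2·140 + 92/18 + 11/2.8
= 280 + 5.11 + 3.93
= 289.04 mOsm/kg ≈ 289.0 mOsm/kg
Osmolar gap = measured − calculated = 318 − 289.0 = 29.0 mOsm/kg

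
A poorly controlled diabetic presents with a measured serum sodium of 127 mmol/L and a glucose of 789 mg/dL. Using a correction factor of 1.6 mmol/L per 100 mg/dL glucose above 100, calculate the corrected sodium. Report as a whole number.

138 mmol/L

Corrected Na = measured Na + 1.6 · (glucose − 100)/100
= 127 + 1.6 · (789 − 100)/100
= 127 + 11
= 138 mmol/L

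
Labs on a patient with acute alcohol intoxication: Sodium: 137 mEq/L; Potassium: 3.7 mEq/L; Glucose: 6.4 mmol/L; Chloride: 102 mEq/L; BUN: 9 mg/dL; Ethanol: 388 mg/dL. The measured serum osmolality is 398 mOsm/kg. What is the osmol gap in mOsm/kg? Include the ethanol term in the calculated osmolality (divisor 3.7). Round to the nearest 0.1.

9.5 mOsm/kg

Calculated osmolality = 2·Na + glucose + BUN/2.8 + ethanol/3.7
= 2·137 + 6.4 + 9/2.8 + 388/3.7
= 274 + 6.40 + 3.21 + 104.86
= 388.47 mOsm/kg ≈ 388.5 mOsm/kg
Osmolar gap = measured − calculated = 398 − 388.5 = 9.5 mOsm/kg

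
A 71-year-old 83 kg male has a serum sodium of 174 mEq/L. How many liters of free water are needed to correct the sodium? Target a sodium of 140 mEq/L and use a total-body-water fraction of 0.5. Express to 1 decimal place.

10.1 L

TBW = 0.5 · 83 = 41.5 L
Free water deficit = TBW · (Na/140 − 1)
= 41.5 · (174/140 − 1)
= 41.5 · 0.2429
= 10.08 L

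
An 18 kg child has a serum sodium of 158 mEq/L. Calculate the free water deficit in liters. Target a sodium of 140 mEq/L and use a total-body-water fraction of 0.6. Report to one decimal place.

1.4 L

TBW = 0.6 · 18 = 10.8 L
Free water deficit = TBW · (Na/140 − 1)
= 10.8 · (158/140 − 1)
= 10.8 · 0.1286
= 1.39 L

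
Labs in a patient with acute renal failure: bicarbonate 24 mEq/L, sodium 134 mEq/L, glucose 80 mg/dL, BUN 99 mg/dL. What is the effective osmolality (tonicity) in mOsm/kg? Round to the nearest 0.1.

Effective osmolality excludes urea (freely permeant across cell membranes):
2·Na + glucose/18
= 2·134 + 80/18
= 268 + 4.44
= 272.44 mOsm/kg

272.4 mOsm/kg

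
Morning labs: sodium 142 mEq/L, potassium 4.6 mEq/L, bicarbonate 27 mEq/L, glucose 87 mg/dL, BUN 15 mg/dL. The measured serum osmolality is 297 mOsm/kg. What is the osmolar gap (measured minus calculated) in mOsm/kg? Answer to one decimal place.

Calculated osmolality = 2·Na + glucose/18 + BUN/2.8
= 2·142 + 87/18 + 15/2.8
= 284 + 4.83 + 5.36
= 294.19 mOsm/kg ≈ 294.2 mOsm/kg
Osmolar gap = measured − calculated = 297 − 294.2 = 2.8 mOsm/kg

2.8 mOsm/kg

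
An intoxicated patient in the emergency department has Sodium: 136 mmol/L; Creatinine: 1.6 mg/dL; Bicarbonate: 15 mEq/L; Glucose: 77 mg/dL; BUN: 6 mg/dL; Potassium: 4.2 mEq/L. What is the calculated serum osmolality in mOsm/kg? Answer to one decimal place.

Calculated osmolality = 2·Na + glucose/18 + BUN/2.8
= 2·136 + 77/18 + 6/2.8
= 272 + 4.28 + 2.14
= 278.42 mOsm/kg

278.4 mOsm/kg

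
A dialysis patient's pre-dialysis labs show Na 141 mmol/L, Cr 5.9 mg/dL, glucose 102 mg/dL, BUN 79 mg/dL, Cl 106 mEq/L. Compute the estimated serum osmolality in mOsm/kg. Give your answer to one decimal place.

315.9 mOsm/kg

Calculated osmolality = 2·Na + glucose/18 + BUN/2.8
= 2·141 + 102/18 + 79/2.8
= 282 + 5.67 + 28.21
= 315.88 mOsm/kg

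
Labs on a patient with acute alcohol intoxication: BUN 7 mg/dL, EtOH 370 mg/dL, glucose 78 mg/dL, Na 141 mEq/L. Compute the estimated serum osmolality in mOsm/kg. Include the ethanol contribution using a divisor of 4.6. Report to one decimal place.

Calculated osmolality = 2·Na + glucose/18 + BUN/2.8 + ethanol/4.6
= 2·141 + 78/18 + 7/2.8 + 370/4.6
= 282 + 4.33 + 2.50 + 80.43
= 369.26 mOsm/kg

369.3 mOsm/kg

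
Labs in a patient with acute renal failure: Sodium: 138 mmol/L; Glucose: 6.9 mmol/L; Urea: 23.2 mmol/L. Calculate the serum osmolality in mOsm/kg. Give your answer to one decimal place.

Calculated osmolality = 2·Na + glucose + urea
= 2·138 + 6.9 + 23.2
= 276 + 6.90 + 23.20
= 306.1 mOsm/kg

306.1 mOsm/kg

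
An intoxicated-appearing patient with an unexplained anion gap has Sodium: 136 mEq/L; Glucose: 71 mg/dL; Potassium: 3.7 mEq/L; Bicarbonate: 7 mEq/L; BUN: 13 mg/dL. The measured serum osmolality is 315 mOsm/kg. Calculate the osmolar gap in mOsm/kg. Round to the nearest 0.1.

34.4 mOsm/kg

Calculated osmolality = 2·Na + glucose/18 + BUN/2.8
= 2·136 + 71/18 + 13/2.8
= 272 + 3.94 + 4.64
= 280.58 mOsm/kg ≈ 280.6 mOsm/kg
Osmolar gap = measured − calculated = 315 − 280.6 = 34.4 mOsm/kg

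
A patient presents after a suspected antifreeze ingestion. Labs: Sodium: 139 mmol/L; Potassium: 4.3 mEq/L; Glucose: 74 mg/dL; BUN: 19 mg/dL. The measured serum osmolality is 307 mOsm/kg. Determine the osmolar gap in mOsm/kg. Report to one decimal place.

18.1 mOsm/kg

Calculated osmolality = 2·Na + glucose/18 + BUN/2.8
= 2·139 + 74/18 + 19/2.8
= 278 + 4.11 + 6.79
= 288.9 mOsm/kg ≈ 288.9 mOsm/kg
Osmolar gap = measured − calculated = 307 − 288.9 = 18.1 mOsm/kg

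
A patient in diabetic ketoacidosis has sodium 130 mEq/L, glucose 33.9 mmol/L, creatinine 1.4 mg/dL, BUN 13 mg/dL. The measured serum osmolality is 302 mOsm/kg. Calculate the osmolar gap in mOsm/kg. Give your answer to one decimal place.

Calculated osmolality = 2·Na + glucose + BUN/2.8
= 2·130 + 33.9 + 13/2.8
= 260 + 33.90 + 4.64
= 298.54 mOsm/kg ≈ 298.5 mOsm/kg
Osmolar gap = measured − calculated = 302 − 298.5 = 3.5 mOsm/kg

3.5 mOsm/kg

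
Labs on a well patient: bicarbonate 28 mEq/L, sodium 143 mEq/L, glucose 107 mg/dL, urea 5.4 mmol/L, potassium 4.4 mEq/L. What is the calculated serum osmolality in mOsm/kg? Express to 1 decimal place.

Calculated osmolality = 2·Na + glucose/18 + urea
= 2·143 + 107/18 + 5.4
= 286 + 5.94 + 5.40
= 297.34 mOsm/kg

297.3 mOsm/kg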